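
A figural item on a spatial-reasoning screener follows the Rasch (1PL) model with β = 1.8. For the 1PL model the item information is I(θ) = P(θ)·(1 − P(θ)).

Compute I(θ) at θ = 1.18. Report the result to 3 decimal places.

0.227

P = 1/(1+e^{0.6200}) = 0.3498
P(1−P) = 0.3498 × 0.6502 = 0.2274
I = P(1−P) = 0.22743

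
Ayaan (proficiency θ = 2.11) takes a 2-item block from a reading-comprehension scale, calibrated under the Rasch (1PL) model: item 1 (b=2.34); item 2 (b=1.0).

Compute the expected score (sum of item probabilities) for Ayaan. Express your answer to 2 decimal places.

1.19

P(θ) = 1 / (1 + exp(−(θ − b)))
P_1 = 1/(1+e^{0.2300}) = 0.4428
P_2 = 1/(1+e^{-1.1100}) = 0.7521
E[score] = 0.4428 + 0.7521 = 1.1949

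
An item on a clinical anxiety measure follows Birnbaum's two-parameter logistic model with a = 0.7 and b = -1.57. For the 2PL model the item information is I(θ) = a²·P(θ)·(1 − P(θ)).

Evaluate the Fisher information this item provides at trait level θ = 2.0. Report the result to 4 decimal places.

0.0344

P = 1/(1+e^{-2.4990}) = 0.9241
P(1−P) = 0.9241 × 0.0759 = 0.0702
I = a² × P(1−P) = 0.7² × 0.0702 = 0.03438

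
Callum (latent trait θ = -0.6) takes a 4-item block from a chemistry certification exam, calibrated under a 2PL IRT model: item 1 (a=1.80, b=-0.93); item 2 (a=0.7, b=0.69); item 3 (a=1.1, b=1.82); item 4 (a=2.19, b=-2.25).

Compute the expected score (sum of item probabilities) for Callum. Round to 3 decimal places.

1.972

P(θ) = 1 / (1 + exp(−a(θ − b)))
P_1 = 1/(1+e^{-0.5940}) = 0.6443
P_2 = 1/(1+e^{0.9030}) = 0.2884
P_3 = 1/(1+e^{2.6620}) = 0.0653
P_4 = 1/(1+e^{-3.6135}) = 0.9738
E[score] = 0.6443 + 0.2884 + 0.0653 + 0.9738 = 1.9717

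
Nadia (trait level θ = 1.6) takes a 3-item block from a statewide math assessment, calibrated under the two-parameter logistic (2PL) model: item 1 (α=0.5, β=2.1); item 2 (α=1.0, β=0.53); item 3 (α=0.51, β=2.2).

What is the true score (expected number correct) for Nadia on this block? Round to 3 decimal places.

P(θ) = 1 / (1 + exp(−α(θ − β)))
P_1 = 1/(1+e^{0.2500}) = 0.4378
P_2 = 1/(1+e^{-1.0700}) = 0.7446
P_3 = 1/(1+e^{0.3060}) = 0.4241
E[score] = 0.4378 + 0.7446 + 0.4241 = 1.6065

1.607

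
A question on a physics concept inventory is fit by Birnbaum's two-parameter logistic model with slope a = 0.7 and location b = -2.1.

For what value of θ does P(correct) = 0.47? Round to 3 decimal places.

P(θ) = 1 / (1 + exp(−a(θ − b)))
logit = ln(0.4700/0.5300) = -0.1201
θ = b + logit/(a) = -2.1 + (-0.1201)/0.7000 = -2.2716

-2.272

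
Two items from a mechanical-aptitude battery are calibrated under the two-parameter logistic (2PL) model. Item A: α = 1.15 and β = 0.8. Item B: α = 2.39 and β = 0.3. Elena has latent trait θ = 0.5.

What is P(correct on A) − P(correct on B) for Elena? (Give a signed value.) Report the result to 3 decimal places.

-0.203

P(θ) = 1 / (1 + exp(−α(θ − β)))
P_A = 0.4146
P_B = 0.6173
P_A − P_B = -0.2027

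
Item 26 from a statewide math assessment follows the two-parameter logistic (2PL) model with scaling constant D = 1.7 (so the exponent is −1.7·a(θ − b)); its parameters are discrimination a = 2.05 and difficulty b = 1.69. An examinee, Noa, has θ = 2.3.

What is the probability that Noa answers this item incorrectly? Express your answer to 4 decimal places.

0.1066

P(θ) = 1 / (1 + exp(−D·a(θ − b)))
Exponent: 1.7 × 2.05 × (2.3 − 1.69) = 2.1258
1/(1 + e^{-2.1258}) = 0.8934
P = 0.8934
P(incorrect) = 1 − 0.8934 = 0.1066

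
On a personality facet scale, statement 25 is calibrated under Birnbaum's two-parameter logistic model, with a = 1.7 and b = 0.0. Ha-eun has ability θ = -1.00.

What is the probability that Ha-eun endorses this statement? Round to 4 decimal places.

0.1545

P(θ) = 1 / (1 + exp(−a(θ − b)))
Exponent: 1.7 × (-1.00 − 0.0) = -1.7000
1/(1 + e^{1.7000}) = 0.1545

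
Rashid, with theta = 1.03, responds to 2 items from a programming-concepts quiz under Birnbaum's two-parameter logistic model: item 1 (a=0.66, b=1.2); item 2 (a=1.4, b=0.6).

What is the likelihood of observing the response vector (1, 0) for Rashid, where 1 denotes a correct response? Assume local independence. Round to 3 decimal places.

P(theta) = 1 / (1 + exp(−a(theta − b)))
P_1 = 1/(1+e^{0.1122}) = 0.4720
P_2 = 1/(1+e^{-0.6020}) = 0.6461
L = P_1 × (1−P_2) = 0.4720 × 0.3539 = 0.16703

0.167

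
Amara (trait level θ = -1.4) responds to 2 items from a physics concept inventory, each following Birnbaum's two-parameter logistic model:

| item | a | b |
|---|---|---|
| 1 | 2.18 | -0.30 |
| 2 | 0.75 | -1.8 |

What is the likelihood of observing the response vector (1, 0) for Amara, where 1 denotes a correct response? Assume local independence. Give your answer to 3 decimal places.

P(θ) = 1 / (1 + exp(−a(θ − b)))
P_1 = 1/(1+e^{2.3980}) = 0.0833
P_2 = 1/(1+e^{-0.3000}) = 0.5744
L = P_1 × (1−P_2) = 0.0833 × 0.4256 = 0.03546

0.035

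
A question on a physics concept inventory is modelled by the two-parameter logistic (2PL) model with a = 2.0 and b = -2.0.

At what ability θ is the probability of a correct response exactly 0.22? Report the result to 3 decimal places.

-2.633

P(θ) = 1 / (1 + exp(−a(θ − b)))
logit = ln(0.2200/0.7800) = -1.2657
θ = b + logit/(a) = -2.0 + (-1.2657)/2.0000 = -2.6328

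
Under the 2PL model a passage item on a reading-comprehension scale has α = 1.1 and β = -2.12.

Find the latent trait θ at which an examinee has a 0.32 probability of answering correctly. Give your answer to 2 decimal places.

P(θ) = 1 / (1 + exp(−α(θ − β)))
logit = ln(0.3200/0.6800) = -0.7538
θ = β + logit/(α) = -2.12 + (-0.7538)/1.1000 = -2.8052

-2.81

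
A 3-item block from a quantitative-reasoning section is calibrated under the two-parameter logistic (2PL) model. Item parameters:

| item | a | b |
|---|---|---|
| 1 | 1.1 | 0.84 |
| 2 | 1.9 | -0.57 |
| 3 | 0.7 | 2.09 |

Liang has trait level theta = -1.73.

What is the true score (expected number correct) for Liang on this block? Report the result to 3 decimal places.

0.220

P(theta) = 1 / (1 + exp(−a(theta − b)))
P_1 = 1/(1+e^{2.8270}) = 0.0559
P_2 = 1/(1+e^{2.2040}) = 0.0994
P_3 = 1/(1+e^{2.6740}) = 0.0645
E[score] = 0.0559 + 0.0994 + 0.0645 = 0.2198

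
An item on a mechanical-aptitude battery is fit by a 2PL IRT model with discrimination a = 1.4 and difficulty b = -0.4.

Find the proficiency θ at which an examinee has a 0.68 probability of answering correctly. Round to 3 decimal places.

0.138

P(θ) = 1 / (1 + exp(−a(θ − b)))
logit = ln(0.6800/0.3200) = 0.7538
θ = b + logit/(a) = -0.4 + 0.7538/1.4000 = 0.1384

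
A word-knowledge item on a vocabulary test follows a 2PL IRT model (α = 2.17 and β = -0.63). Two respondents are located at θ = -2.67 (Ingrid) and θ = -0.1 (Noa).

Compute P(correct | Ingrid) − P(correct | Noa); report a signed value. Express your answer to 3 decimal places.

P(θ) = 1 / (1 + exp(−α(θ − β)))
P(Ingrid) = 0.0118  [exponent -4.4268]
P(Noa) = 0.7595  [exponent 1.1501]
Difference = 0.0118 − 0.7595 = -0.7477

-0.748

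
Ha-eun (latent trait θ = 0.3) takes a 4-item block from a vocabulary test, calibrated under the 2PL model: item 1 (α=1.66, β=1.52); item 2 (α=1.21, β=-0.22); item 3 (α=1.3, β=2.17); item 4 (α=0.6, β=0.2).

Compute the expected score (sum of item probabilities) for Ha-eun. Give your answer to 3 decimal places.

1.365

P(θ) = 1 / (1 + exp(−α(θ − β)))
P_1 = 1/(1+e^{2.0252}) = 0.1166
P_2 = 1/(1+e^{-0.6292}) = 0.6523
P_3 = 1/(1+e^{2.4310}) = 0.0808
P_4 = 1/(1+e^{-0.0600}) = 0.5150
E[score] = 0.1166 + 0.6523 + 0.0808 + 0.5150 = 1.3647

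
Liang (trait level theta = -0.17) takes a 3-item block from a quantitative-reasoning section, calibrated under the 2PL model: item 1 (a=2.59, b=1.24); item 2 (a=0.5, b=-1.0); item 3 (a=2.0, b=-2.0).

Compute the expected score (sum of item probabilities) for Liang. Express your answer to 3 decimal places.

P(theta) = 1 / (1 + exp(−a(theta − b)))
P_1 = 1/(1+e^{3.6519}) = 0.0253
P_2 = 1/(1+e^{-0.4150}) = 0.6023
P_3 = 1/(1+e^{-3.6600}) = 0.9749
E[score] = 0.0253 + 0.6023 + 0.9749 = 1.6025

1.602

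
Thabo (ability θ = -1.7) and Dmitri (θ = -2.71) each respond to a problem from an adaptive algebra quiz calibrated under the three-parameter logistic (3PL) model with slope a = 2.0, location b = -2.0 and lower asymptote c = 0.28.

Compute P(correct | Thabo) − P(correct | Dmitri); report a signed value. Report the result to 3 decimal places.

0.325

P(θ) = c + (1 − c) · 1 / (1 + exp(−a(θ − b)))
P(Thabo) = 0.7449  [exponent 0.6000]
P(Dmitri) = 0.4202  [exponent -1.4200]
Difference = 0.7449 − 0.4202 = 0.3247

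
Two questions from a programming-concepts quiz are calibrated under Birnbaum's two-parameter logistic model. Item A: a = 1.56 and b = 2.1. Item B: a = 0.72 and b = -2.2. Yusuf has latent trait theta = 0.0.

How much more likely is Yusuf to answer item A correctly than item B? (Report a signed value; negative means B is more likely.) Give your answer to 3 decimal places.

-0.793

P(theta) = 1 / (1 + exp(−a(theta − b)))
P_A = 0.0364
P_B = 0.8298
P_A − P_B = -0.7934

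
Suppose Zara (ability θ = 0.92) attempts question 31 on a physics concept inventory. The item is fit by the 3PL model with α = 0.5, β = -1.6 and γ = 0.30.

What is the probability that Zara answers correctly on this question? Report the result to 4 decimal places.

P(θ) = γ + (1 − γ) · 1 / (1 + exp(−α(θ − β)))
Exponent: 0.5 × (0.92 − (-1.6)) = 1.2600
1/(1 + e^{-1.2600}) = 0.7790
P = 0.30 + 0.70 × 0.7790 = 0.8453

0.8453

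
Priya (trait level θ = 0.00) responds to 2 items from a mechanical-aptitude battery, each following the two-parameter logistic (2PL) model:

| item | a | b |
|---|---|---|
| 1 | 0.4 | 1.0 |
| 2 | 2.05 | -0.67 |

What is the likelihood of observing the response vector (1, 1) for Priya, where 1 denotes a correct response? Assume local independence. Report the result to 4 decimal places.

P(θ) = 1 / (1 + exp(−a(θ − b)))
P_1 = 1/(1+e^{0.4000}) = 0.4013
P_2 = 1/(1+e^{-1.3735}) = 0.7979
L = P_1 × P_2 = 0.4013 × 0.7979 = 0.32023

0.3202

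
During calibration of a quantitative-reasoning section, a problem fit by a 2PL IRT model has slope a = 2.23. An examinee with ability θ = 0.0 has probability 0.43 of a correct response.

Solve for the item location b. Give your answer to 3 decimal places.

0.126

P(θ) = 1 / (1 + exp(−a(θ − b)))
logit(0.43) = ln(0.43/0.57) = -0.2819
b = θ − logit/(a) = 0.0 − (-0.2819)/2.2300 = 0.1264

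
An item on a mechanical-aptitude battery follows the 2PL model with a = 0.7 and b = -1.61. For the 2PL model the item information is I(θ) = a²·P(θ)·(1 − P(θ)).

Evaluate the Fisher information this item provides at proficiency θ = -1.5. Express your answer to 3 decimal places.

P = 1/(1+e^{-0.0770}) = 0.5192
P(1−P) = 0.5192 × 0.4808 = 0.2496
I = a² × P(1−P) = 0.7² × 0.2496 = 0.12232

0.122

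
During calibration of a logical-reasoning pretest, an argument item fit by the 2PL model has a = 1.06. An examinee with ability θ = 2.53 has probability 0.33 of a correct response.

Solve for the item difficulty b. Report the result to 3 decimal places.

P(θ) = 1 / (1 + exp(−a(θ − b)))
logit(0.33) = ln(0.33/0.67) = -0.7082
b = θ − logit/(a) = 2.53 − (-0.7082)/1.0600 = 3.1981

3.198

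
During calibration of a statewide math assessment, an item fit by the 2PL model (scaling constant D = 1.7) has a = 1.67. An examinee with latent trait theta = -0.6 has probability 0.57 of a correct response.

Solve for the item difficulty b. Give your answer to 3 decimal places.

-0.699

P(theta) = 1 / (1 + exp(−D·a(theta − b)))
logit(0.57) = ln(0.57/0.43) = 0.2819
b = theta − logit/(1.7·a) = -0.6 − 0.2819/2.8390 = -0.6993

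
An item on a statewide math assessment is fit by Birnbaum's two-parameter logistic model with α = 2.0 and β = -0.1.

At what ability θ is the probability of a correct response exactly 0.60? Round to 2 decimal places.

0.10

P(θ) = 1 / (1 + exp(−α(θ − β)))
logit = ln(0.6000/0.4000) = 0.4055
θ = β + logit/(α) = -0.1 + 0.4055/2.0000 = 0.1027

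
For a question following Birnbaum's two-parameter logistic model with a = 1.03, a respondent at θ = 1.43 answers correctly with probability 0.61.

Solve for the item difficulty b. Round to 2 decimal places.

P(θ) = 1 / (1 + exp(−a(θ − b)))
logit(0.61) = ln(0.61/0.39) = 0.4473
b = θ − logit/(a) = 1.43 − 0.4473/1.0300 = 0.9957

1.00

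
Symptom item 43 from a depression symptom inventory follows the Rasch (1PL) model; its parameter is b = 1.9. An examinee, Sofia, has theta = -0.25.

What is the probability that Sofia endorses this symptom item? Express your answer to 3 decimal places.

P(theta) = 1 / (1 + exp(−(theta − b)))
Exponent: (-0.25 − 1.9) = -2.1500
1/(1 + e^{2.1500}) = 0.1043
P = 0.1043

0.104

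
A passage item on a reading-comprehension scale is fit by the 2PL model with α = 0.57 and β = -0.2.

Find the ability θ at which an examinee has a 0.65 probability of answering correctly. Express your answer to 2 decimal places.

0.89

P(θ) = 1 / (1 + exp(−α(θ − β)))
logit = ln(0.6500/0.3500) = 0.6190
θ = β + logit/(α) = -0.2 + 0.6190/0.5700 = 0.8860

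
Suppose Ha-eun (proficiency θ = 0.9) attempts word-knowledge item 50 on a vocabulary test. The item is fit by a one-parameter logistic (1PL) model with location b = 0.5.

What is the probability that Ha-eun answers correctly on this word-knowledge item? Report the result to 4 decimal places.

0.5987

P(θ) = 1 / (1 + exp(−(θ − b)))
Exponent: (0.9 − 0.5) = 0.4000
1/(1 + e^{-0.4000}) = 0.5987
P = 0.5987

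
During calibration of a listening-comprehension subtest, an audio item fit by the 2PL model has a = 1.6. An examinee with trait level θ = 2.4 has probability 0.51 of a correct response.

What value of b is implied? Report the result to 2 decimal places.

P(θ) = 1 / (1 + exp(−a(θ − b)))
logit(0.51) = ln(0.51/0.49) = 0.0400
b = θ − logit/(a) = 2.4 − 0.0400/1.6000 = 2.3750

2.37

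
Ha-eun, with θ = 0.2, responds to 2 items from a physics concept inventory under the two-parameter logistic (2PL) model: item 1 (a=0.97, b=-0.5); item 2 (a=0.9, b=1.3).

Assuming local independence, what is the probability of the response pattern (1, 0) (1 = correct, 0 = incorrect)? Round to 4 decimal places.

P(θ) = 1 / (1 + exp(−a(θ − b)))
P_1 = 1/(1+e^{-0.6790}) = 0.6635
P_2 = 1/(1+e^{0.9900}) = 0.2709
L = P_1 × (1−P_2) = 0.6635 × 0.7291 = 0.48376

0.4838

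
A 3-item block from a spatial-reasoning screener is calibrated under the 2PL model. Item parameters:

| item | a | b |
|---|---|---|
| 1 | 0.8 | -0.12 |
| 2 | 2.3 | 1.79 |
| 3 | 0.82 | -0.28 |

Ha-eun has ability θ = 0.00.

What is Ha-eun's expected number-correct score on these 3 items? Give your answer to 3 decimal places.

P(θ) = 1 / (1 + exp(−a(θ − b)))
P_1 = 1/(1+e^{-0.0960}) = 0.5240
P_2 = 1/(1+e^{4.1170}) = 0.0160
P_3 = 1/(1+e^{-0.2296}) = 0.5571
E[score] = 0.5240 + 0.0160 + 0.5571 = 1.0972

1.097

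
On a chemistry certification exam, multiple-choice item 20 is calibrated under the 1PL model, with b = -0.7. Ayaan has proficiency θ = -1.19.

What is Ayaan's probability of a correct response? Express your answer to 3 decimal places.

0.380

P(θ) = 1 / (1 + exp(−(θ − b)))
Exponent: (-1.19 − (-0.7)) = -0.4900
1/(1 + e^{0.4900}) = 0.3799
P = 0.3799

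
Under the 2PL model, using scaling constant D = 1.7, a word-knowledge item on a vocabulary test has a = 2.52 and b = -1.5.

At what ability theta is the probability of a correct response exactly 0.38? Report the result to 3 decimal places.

P(theta) = 1 / (1 + exp(−D·a(theta − b)))
logit = ln(0.3800/0.6200) = -0.4895
theta = b + logit/(1.7·a) = -1.5 + (-0.4895)/4.2840 = -1.6143

-1.614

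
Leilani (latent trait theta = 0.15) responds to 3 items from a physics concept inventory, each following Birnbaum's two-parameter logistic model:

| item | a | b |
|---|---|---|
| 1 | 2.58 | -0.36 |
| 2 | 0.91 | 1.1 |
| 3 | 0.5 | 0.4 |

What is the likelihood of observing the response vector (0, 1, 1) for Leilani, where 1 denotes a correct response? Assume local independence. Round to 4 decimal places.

P(theta) = 1 / (1 + exp(−a(theta − b)))
P_1 = 1/(1+e^{-1.3158}) = 0.7885
P_2 = 1/(1+e^{0.8645}) = 0.2964
P_3 = 1/(1+e^{0.1250}) = 0.4688
L = (1−P_1) × P_2 × P_3 = 0.2115 × 0.2964 × 0.4688 = 0.02939

0.0294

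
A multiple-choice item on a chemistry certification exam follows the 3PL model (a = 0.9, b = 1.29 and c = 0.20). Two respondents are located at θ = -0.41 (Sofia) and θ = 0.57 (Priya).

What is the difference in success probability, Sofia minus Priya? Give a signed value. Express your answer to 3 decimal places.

-0.132

P(θ) = c + (1 − c) · 1 / (1 + exp(−a(θ − b)))
P(Sofia) = 0.3424  [exponent -1.5300]
P(Priya) = 0.4748  [exponent -0.6480]
Difference = 0.3424 − 0.4748 = -0.1324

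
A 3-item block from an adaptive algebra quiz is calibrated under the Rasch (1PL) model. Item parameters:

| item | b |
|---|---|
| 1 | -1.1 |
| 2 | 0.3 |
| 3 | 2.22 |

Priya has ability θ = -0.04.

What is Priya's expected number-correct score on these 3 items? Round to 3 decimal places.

P(θ) = 1 / (1 + exp(−(θ − b)))
P_1 = 1/(1+e^{-1.0600}) = 0.7427
P_2 = 1/(1+e^{0.3400}) = 0.4158
P_3 = 1/(1+e^{2.2600}) = 0.0945
E[score] = 0.7427 + 0.4158 + 0.0945 = 1.2530

1.253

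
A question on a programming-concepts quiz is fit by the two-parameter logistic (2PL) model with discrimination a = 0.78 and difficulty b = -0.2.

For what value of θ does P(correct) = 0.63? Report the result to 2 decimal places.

0.48

P(θ) = 1 / (1 + exp(−a(θ − b)))
logit = ln(0.6300/0.3700) = 0.5322
θ = b + logit/(a) = -0.2 + 0.5322/0.7800 = 0.4823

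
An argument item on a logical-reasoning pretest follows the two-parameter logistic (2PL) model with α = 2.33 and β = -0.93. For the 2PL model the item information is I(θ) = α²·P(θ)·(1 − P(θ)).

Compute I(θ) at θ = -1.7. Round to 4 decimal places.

P = 1/(1+e^{1.7941}) = 0.1426
P(1−P) = 0.1426 × 0.8574 = 0.1222
I = α² × P(1−P) = 2.33² × 0.1222 = 0.66365

0.6637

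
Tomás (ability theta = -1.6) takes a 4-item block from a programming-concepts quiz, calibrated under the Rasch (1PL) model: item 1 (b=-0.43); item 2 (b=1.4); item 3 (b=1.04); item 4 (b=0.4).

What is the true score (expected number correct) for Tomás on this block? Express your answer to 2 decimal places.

0.47

P(theta) = 1 / (1 + exp(−(theta − b)))
P_1 = 1/(1+e^{1.1700}) = 0.2369
P_2 = 1/(1+e^{3.0000}) = 0.0474
P_3 = 1/(1+e^{2.6400}) = 0.0666
P_4 = 1/(1+e^{2.0000}) = 0.1192
E[score] = 0.2369 + 0.0474 + 0.0666 + 0.1192 = 0.4701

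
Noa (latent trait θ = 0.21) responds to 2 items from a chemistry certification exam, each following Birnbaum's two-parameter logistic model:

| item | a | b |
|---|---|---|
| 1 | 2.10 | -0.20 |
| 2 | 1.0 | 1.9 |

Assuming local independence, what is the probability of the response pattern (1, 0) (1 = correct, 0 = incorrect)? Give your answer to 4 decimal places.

0.5934

P(θ) = 1 / (1 + exp(−a(θ − b)))
P_1 = 1/(1+e^{-0.8610}) = 0.7029
P_2 = 1/(1+e^{1.6900}) = 0.1558
L = P_1 × (1−P_2) = 0.7029 × 0.8442 = 0.59338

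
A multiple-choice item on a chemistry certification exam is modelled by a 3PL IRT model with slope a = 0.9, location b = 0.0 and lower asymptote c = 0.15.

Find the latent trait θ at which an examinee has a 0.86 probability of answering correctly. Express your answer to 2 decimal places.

1.80

P(θ) = c + (1 − c) · 1 / (1 + exp(−a(θ − b)))
Remove guessing floor: (0.86 − 0.15)/(1 − 0.15) = 0.8353
logit = ln(0.8353/0.1647) = 1.6236
θ = b + logit/(a) = 0.0 + 1.6236/0.9000 = 1.8040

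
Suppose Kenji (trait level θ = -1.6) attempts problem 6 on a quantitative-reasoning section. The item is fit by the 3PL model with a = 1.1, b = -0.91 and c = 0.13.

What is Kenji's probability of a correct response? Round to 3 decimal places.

P(θ) = c + (1 − c) · 1 / (1 + exp(−a(θ − b)))
Exponent: 1.1 × (-1.6 − (-0.91)) = -0.7590
1/(1 + e^{0.7590}) = 0.3189
P = 0.13 + 0.87 × 0.3189 = 0.4074

0.407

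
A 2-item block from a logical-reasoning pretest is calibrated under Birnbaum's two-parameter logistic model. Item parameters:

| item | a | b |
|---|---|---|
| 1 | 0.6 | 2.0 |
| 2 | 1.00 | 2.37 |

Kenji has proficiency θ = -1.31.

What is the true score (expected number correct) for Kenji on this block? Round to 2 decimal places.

P(θ) = 1 / (1 + exp(−a(θ − b)))
P_1 = 1/(1+e^{1.9860}) = 0.1207
P_2 = 1/(1+e^{3.6800}) = 0.0246
E[score] = 0.1207 + 0.0246 = 0.1453

0.15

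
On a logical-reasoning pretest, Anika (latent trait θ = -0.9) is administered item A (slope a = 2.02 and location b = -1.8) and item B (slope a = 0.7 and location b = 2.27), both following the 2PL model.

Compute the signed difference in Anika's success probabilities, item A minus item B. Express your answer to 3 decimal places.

0.762

P(θ) = 1 / (1 + exp(−a(θ − b)))
P_A = 0.8603
P_B = 0.0981
P_A − P_B = 0.7623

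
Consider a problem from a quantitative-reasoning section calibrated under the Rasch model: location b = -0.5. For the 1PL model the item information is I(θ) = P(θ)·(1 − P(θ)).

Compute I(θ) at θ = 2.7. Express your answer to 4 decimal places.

0.0376

P = 1/(1+e^{-3.2000}) = 0.9608
P(1−P) = 0.9608 × 0.0392 = 0.0376
I = P(1−P) = 0.03763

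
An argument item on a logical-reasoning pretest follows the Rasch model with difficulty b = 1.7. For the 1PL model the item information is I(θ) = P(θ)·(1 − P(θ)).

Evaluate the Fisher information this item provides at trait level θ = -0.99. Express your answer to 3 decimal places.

P = 1/(1+e^{2.6900}) = 0.0636
P(1−P) = 0.0636 × 0.9364 = 0.0595
I = P(1−P) = 0.05953

0.060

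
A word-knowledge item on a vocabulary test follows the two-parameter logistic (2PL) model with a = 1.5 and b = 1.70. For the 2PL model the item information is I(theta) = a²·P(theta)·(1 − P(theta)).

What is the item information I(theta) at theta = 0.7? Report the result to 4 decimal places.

0.3356

P = 1/(1+e^{1.5000}) = 0.1824
P(1−P) = 0.1824 × 0.8176 = 0.1491
I = a² × P(1−P) = 1.5² × 0.1491 = 0.33558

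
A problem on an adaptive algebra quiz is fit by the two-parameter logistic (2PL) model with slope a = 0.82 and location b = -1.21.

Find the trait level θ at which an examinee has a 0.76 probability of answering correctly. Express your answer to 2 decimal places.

P(θ) = 1 / (1 + exp(−a(θ − b)))
logit = ln(0.7600/0.2400) = 1.1527
θ = b + logit/(a) = -1.21 + 1.1527/0.8200 = 0.1957

0.20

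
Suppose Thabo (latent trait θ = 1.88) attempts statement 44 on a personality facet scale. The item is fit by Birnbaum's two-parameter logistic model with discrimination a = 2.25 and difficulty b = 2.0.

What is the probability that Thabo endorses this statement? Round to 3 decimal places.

0.433

P(θ) = 1 / (1 + exp(−a(θ − b)))
Exponent: 2.25 × (1.88 − 2.0) = -0.2700
1/(1 + e^{0.2700}) = 0.4329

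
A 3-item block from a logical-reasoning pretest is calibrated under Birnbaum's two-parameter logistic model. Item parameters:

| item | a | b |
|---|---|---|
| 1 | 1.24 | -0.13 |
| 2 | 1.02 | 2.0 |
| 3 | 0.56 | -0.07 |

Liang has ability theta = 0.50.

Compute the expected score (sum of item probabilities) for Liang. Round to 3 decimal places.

1.443

P(theta) = 1 / (1 + exp(−a(theta − b)))
P_1 = 1/(1+e^{-0.7812}) = 0.6859
P_2 = 1/(1+e^{1.5300}) = 0.1780
P_3 = 1/(1+e^{-0.3192}) = 0.5791
E[score] = 0.6859 + 0.1780 + 0.5791 = 1.4431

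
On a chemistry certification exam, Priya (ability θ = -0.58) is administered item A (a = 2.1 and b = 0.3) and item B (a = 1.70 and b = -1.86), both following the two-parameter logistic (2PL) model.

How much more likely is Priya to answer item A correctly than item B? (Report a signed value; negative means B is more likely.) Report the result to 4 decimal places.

-0.7620

P(θ) = 1 / (1 + exp(−a(θ − b)))
P_A = 0.1361
P_B = 0.8981
P_A − P_B = -0.7620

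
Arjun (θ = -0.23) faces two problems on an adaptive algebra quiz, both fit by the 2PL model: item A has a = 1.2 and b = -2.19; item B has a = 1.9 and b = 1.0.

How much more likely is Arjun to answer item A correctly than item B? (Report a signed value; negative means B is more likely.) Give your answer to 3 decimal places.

0.825

P(θ) = 1 / (1 + exp(−a(θ − b)))
P_A = 0.9131
P_B = 0.0881
P_A − P_B = 0.8250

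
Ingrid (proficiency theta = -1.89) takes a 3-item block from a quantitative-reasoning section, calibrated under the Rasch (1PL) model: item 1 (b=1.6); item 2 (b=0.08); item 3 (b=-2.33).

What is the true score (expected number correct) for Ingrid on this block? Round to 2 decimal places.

P(theta) = 1 / (1 + exp(−(theta − b)))
P_1 = 1/(1+e^{3.4900}) = 0.0296
P_2 = 1/(1+e^{1.9700}) = 0.1224
P_3 = 1/(1+e^{-0.4400}) = 0.6083
E[score] = 0.0296 + 0.1224 + 0.6083 = 0.7602

0.76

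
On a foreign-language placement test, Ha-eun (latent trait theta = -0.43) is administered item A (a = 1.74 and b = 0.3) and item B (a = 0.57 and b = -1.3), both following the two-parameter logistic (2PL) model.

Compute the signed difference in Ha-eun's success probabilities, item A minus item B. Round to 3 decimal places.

-0.402

P(theta) = 1 / (1 + exp(−a(theta − b)))
P_A = 0.2192
P_B = 0.6215
P_A − P_B = -0.4023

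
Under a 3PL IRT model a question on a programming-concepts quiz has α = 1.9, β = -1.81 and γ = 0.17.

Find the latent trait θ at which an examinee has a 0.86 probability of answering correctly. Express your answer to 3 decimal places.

P(θ) = γ + (1 − γ) · 1 / (1 + exp(−α(θ − β)))
Remove guessing floor: (0.86 − 0.17)/(1 − 0.17) = 0.8313
logit = ln(0.8313/0.1687) = 1.5950
θ = β + logit/(α) = -1.81 + 1.5950/1.9000 = -0.9705

-0.971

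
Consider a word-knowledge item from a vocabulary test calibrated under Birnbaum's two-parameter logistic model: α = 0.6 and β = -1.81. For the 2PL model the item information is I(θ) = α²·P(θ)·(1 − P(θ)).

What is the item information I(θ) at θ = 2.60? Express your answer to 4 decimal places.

0.0223

P = 1/(1+e^{-2.6460}) = 0.9338
P(1−P) = 0.9338 × 0.0662 = 0.0618
I = α² × P(1−P) = 0.6² × 0.0618 = 0.02227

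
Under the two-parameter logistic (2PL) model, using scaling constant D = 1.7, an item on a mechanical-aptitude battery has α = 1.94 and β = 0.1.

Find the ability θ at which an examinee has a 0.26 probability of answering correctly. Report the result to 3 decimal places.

P(θ) = 1 / (1 + exp(−D·α(θ − β)))
logit = ln(0.2600/0.7400) = -1.0460
θ = β + logit/(1.7·α) = 0.1 + (-1.0460)/3.2980 = -0.2172

-0.217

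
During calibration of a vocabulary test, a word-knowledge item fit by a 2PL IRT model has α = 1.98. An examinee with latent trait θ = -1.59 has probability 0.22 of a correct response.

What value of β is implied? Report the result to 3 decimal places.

P(θ) = 1 / (1 + exp(−α(θ − β)))
logit(0.22) = ln(0.22/0.78) = -1.2657
β = θ − logit/(α) = -1.59 − (-1.2657)/1.9800 = -0.9508

-0.951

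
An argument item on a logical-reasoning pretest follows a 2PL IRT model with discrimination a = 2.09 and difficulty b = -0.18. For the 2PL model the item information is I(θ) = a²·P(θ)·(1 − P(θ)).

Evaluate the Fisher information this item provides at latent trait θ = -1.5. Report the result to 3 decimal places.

0.245

P = 1/(1+e^{2.7588}) = 0.0596
P(1−P) = 0.0596 × 0.9404 = 0.0560
I = a² × P(1−P) = 2.09² × 0.0560 = 0.24479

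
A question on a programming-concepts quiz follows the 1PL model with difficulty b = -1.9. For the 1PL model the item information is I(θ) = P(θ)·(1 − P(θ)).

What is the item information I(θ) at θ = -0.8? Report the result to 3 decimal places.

0.187

P = 1/(1+e^{-1.1000}) = 0.7503
P(1−P) = 0.7503 × 0.2497 = 0.1874
I = P(1−P) = 0.18737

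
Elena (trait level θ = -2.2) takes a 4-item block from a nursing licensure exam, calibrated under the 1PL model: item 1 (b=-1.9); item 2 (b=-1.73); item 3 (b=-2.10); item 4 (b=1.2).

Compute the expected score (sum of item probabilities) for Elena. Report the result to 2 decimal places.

P(θ) = 1 / (1 + exp(−(θ − b)))
P_1 = 1/(1+e^{0.3000}) = 0.4256
P_2 = 1/(1+e^{0.4700}) = 0.3846
P_3 = 1/(1+e^{0.1000}) = 0.4750
P_4 = 1/(1+e^{3.4000}) = 0.0323
E[score] = 0.4256 + 0.3846 + 0.4750 + 0.0323 = 1.3175

1.32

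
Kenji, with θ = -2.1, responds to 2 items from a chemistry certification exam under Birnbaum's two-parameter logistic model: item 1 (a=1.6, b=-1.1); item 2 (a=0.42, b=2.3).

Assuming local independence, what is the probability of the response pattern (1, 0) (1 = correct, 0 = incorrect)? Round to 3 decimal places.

P(θ) = 1 / (1 + exp(−a(θ − b)))
P_1 = 1/(1+e^{1.6000}) = 0.1680
P_2 = 1/(1+e^{1.8480}) = 0.1361
L = P_1 × (1−P_2) = 0.1680 × 0.8639 = 0.14512

0.145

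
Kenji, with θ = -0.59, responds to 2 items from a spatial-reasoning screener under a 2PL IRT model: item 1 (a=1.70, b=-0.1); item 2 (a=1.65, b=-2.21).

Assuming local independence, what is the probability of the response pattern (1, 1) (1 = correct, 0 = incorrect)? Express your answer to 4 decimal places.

P(θ) = 1 / (1 + exp(−a(θ − b)))
P_1 = 1/(1+e^{0.8330}) = 0.3030
P_2 = 1/(1+e^{-2.6730}) = 0.9354
L = P_1 × P_2 = 0.3030 × 0.9354 = 0.28344

0.2834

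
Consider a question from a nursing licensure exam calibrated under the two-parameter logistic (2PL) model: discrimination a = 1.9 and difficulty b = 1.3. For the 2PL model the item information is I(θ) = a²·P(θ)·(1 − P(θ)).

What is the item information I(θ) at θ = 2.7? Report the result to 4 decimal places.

P = 1/(1+e^{-2.6600}) = 0.9346
P(1−P) = 0.9346 × 0.0654 = 0.0611
I = a² × P(1−P) = 1.9² × 0.0611 = 0.22058

0.2206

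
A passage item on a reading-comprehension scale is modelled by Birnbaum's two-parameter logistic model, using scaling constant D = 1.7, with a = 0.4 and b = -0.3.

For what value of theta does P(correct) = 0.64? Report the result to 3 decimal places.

P(theta) = 1 / (1 + exp(−D·a(theta − b)))
logit = ln(0.6400/0.3600) = 0.5754
theta = b + logit/(1.7·a) = -0.3 + 0.5754/0.6800 = 0.5461

0.546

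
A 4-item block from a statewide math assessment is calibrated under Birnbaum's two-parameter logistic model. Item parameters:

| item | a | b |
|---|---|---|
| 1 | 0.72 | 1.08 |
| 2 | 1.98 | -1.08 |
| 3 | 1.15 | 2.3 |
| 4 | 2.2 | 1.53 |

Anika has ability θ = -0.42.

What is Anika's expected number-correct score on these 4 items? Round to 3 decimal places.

P(θ) = 1 / (1 + exp(−a(θ − b)))
P_1 = 1/(1+e^{1.0800}) = 0.2535
P_2 = 1/(1+e^{-1.3068}) = 0.7870
P_3 = 1/(1+e^{3.1280}) = 0.0420
P_4 = 1/(1+e^{4.2900}) = 0.0135
E[score] = 0.2535 + 0.7870 + 0.0420 + 0.0135 = 1.0960

1.096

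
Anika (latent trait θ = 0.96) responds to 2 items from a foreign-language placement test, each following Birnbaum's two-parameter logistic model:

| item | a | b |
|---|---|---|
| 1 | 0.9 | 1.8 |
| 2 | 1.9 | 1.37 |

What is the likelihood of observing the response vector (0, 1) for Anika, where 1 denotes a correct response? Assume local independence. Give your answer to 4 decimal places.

P(θ) = 1 / (1 + exp(−a(θ − b)))
P_1 = 1/(1+e^{0.7560}) = 0.3195
P_2 = 1/(1+e^{0.7790}) = 0.3145
L = (1−P_1) × P_2 = 0.6805 × 0.3145 = 0.21404

0.2140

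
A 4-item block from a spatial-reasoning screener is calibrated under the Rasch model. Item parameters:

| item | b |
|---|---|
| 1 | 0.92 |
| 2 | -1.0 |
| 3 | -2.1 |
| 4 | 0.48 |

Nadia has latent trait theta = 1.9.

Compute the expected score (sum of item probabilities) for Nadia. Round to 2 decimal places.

3.46

P(theta) = 1 / (1 + exp(−(theta − b)))
P_1 = 1/(1+e^{-0.9800}) = 0.7271
P_2 = 1/(1+e^{-2.9000}) = 0.9478
P_3 = 1/(1+e^{-4.0000}) = 0.9820
P_4 = 1/(1+e^{-1.4200}) = 0.8053
E[score] = 0.7271 + 0.9478 + 0.9820 + 0.8053 = 3.4623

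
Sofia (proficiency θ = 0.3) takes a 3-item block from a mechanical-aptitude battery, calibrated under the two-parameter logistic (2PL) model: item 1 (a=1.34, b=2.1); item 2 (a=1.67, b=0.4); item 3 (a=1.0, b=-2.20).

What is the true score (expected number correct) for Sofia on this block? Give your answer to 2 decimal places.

1.46

P(θ) = 1 / (1 + exp(−a(θ − b)))
P_1 = 1/(1+e^{2.4120}) = 0.0823
P_2 = 1/(1+e^{0.1670}) = 0.4583
P_3 = 1/(1+e^{-2.5000}) = 0.9241
E[score] = 0.0823 + 0.4583 + 0.9241 = 1.4648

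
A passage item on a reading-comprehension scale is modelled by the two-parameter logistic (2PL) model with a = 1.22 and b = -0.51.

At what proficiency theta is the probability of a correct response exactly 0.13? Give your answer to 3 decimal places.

P(theta) = 1 / (1 + exp(−a(theta − b)))
logit = ln(0.1300/0.8700) = -1.9010
theta = b + logit/(a) = -0.51 + (-1.9010)/1.2200 = -2.0682

-2.068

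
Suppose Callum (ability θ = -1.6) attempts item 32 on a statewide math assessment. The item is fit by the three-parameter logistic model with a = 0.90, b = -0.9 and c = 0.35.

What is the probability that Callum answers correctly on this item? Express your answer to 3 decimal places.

0.576

P(θ) = c + (1 − c) · 1 / (1 + exp(−a(θ − b)))
Exponent: 0.90 × (-1.6 − (-0.9)) = -0.6300
1/(1 + e^{0.6300}) = 0.3475
P = 0.35 + 0.65 × 0.3475 = 0.5759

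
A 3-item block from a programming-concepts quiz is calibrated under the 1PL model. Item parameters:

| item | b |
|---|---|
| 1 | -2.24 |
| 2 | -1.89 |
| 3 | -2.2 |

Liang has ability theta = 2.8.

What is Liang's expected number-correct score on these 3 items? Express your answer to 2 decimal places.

2.98

P(theta) = 1 / (1 + exp(−(theta − b)))
P_1 = 1/(1+e^{-5.0400}) = 0.9936
P_2 = 1/(1+e^{-4.6900}) = 0.9909
P_3 = 1/(1+e^{-5.0000}) = 0.9933
E[score] = 0.9936 + 0.9909 + 0.9933 = 2.9778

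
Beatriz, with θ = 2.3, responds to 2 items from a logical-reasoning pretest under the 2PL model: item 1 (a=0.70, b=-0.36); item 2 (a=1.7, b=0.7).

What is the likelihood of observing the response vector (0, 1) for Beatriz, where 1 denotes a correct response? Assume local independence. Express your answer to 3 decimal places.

0.126

P(θ) = 1 / (1 + exp(−a(θ − b)))
P_1 = 1/(1+e^{-1.8620}) = 0.8655
P_2 = 1/(1+e^{-2.7200}) = 0.9382
L = (1−P_1) × P_2 = 0.1345 × 0.9382 = 0.12616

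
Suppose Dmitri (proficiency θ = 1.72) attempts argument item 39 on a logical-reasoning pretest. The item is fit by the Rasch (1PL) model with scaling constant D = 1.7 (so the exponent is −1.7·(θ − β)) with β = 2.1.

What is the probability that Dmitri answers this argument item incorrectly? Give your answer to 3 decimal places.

0.656

P(θ) = 1 / (1 + exp(−D·(θ − β)))
Exponent: 1.7 × (1.72 − 2.1) = -0.6460
1/(1 + e^{0.6460}) = 0.3439
P = 0.3439
P(incorrect) = 1 − 0.3439 = 0.6561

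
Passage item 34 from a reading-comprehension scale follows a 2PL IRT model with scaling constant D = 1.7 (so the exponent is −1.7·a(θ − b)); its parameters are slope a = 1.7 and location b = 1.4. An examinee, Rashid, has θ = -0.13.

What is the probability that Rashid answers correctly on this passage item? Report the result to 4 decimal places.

P(θ) = 1 / (1 + exp(−D·a(θ − b)))
Exponent: 1.7 × 1.7 × (-0.13 − 1.4) = -4.4217
1/(1 + e^{4.4217}) = 0.0119
P = 0.0119

0.0119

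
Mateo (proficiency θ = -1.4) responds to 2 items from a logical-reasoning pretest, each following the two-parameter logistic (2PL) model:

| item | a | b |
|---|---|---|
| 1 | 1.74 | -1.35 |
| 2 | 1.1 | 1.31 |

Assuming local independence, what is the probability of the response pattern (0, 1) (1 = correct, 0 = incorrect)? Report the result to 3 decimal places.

0.025

P(θ) = 1 / (1 + exp(−a(θ − b)))
P_1 = 1/(1+e^{0.0870}) = 0.4783
P_2 = 1/(1+e^{2.9810}) = 0.0483
L = (1−P_1) × P_2 = 0.5217 × 0.0483 = 0.02520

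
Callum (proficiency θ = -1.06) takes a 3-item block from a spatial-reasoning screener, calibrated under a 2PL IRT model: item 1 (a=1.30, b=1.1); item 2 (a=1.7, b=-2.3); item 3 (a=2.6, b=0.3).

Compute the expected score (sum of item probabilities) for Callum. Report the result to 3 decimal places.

P(θ) = 1 / (1 + exp(−a(θ − b)))
P_1 = 1/(1+e^{2.8080}) = 0.0569
P_2 = 1/(1+e^{-2.1080}) = 0.8917
P_3 = 1/(1+e^{3.5360}) = 0.0283
E[score] = 0.0569 + 0.8917 + 0.0283 = 0.9769

0.977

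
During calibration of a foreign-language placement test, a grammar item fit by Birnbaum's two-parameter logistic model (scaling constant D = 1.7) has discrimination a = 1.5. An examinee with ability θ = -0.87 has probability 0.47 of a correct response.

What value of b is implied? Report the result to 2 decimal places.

P(θ) = 1 / (1 + exp(−D·a(θ − b)))
logit(0.47) = ln(0.47/0.53) = -0.1201
b = θ − logit/(1.7·a) = -0.87 − (-0.1201)/2.5500 = -0.8229

-0.82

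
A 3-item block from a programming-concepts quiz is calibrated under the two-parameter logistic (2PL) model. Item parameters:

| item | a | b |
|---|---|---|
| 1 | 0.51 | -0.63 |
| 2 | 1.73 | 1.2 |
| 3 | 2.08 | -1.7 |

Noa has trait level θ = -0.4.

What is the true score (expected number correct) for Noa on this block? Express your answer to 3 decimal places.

1.526

P(θ) = 1 / (1 + exp(−a(θ − b)))
P_1 = 1/(1+e^{-0.1173}) = 0.5293
P_2 = 1/(1+e^{2.7680}) = 0.0591
P_3 = 1/(1+e^{-2.7040}) = 0.9373
E[score] = 0.5293 + 0.0591 + 0.9373 = 1.5256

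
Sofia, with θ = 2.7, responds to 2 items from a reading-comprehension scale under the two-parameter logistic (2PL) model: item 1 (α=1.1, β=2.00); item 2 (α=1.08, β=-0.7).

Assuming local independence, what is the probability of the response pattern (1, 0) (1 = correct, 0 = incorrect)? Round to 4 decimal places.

0.0169

P(θ) = 1 / (1 + exp(−α(θ − β)))
P_1 = 1/(1+e^{-0.7700}) = 0.6835
P_2 = 1/(1+e^{-3.6720}) = 0.9752
L = P_1 × (1−P_2) = 0.6835 × 0.0248 = 0.01695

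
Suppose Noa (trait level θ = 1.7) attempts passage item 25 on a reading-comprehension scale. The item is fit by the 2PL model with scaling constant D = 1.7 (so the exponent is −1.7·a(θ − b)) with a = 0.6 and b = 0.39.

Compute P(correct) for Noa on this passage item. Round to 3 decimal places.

P(θ) = 1 / (1 + exp(−D·a(θ − b)))
Exponent: 1.7 × 0.6 × (1.7 − 0.39) = 1.3362
1/(1 + e^{-1.3362}) = 0.7919
P = 0.7919

0.792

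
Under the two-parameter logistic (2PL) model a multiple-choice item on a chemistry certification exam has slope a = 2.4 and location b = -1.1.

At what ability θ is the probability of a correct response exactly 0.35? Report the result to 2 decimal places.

P(θ) = 1 / (1 + exp(−a(θ − b)))
logit = ln(0.3500/0.6500) = -0.6190
θ = b + logit/(a) = -1.1 + (-0.6190)/2.4000 = -1.3579

-1.36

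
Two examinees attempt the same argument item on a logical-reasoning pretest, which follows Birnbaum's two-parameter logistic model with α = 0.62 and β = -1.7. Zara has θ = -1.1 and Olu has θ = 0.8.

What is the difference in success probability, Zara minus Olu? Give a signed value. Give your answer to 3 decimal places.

P(θ) = 1 / (1 + exp(−α(θ − β)))
P(Zara) = 0.5919  [exponent 0.3720]
P(Olu) = 0.8249  [exponent 1.5500]
Difference = 0.5919 − 0.8249 = -0.2330

-0.233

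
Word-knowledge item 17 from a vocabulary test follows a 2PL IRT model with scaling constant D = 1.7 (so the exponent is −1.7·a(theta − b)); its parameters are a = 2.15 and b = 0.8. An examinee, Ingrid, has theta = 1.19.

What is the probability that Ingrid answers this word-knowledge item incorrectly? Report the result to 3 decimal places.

P(theta) = 1 / (1 + exp(−D·a(theta − b)))
Exponent: 1.7 × 2.15 × (1.19 − 0.8) = 1.4254
1/(1 + e^{-1.4254}) = 0.8062
P = 0.8062
P(incorrect) = 1 − 0.8062 = 0.1938

0.194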